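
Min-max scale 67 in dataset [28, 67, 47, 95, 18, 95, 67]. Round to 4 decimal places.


Min = 18, Max = 95
Range = 95 - 18 = 77
Scaled = (x - min) / (max - min)
= (67 - 18) / 77
= 49 / 77
= 0.6364

0.6364


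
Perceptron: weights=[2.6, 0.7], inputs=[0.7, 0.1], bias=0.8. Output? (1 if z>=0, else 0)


z = w . x + b
= 2.6*0.7 + 0.7*0.1 + 0.8
= 1.82 + 0.07 + 0.8
= 1.89 + 0.8
= 2.69
Since z = 2.69 >= 0, output = 1

1


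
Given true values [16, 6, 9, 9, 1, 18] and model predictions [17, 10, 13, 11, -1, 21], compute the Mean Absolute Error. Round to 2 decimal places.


Absolute errors: [1, 4, 4, 2, 2, 3]
Sum of absolute errors = 16
MAE = 16 / 6 = 2.67

2.67


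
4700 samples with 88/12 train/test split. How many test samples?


Train samples = 4700 * 88% = 4136
Test samples = 4700 - 4136
= 564

564


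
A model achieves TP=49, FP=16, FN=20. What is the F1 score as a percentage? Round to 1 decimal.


Precision = TP / (TP + FP) = 49 / 65 = 0.7538
Recall = TP / (TP + FN) = 49 / 69 = 0.7101
F1 = 2 * P * R / (P + R)
= 2 * 0.7538 * 0.7101 / (0.7538 + 0.7101)
= 1.0707 / 1.464
= 0.7313
As percentage: 73.1%

73.1


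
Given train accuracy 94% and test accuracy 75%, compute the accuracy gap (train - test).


Gap = train_accuracy - test_accuracy
= 94 - 75
= 19%
This gap suggests the model is overfitting.

19


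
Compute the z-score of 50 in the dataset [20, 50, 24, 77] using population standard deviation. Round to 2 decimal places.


Mean = (20 + 50 + 24 + 77) / 4 = 42.75
Variance = sum((x_i - mean)^2) / n = 523.6875
Std = sqrt(523.6875) = 22.8842
Z = (x - mean) / std
= (50 - 42.75) / 22.8842
= 7.25 / 22.8842
= 0.32

0.32


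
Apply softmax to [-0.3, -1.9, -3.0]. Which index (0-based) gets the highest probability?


Softmax is a monotonic transformation, so it preserves the argmax.
We need to find the index of the maximum logit.
Index 0: -0.3
Index 1: -1.9
Index 2: -3.0
Maximum logit = -0.3 at index 0

0


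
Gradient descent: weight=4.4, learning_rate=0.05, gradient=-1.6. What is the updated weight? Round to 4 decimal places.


w_new = w_old - lr * gradient
= 4.4 - 0.05 * -1.6
= 4.4 - (-0.08)
= 4.4800

4.4800


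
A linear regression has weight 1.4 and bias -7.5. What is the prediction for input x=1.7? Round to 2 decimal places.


y = 1.4 * 1.7 + (-7.5)
= 2.38 + (-7.5)
= -5.12

-5.12


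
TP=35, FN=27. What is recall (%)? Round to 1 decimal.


Recall = TP / (TP + FN) * 100
= 35 / (35 + 27)
= 35 / 62
= 0.5645
= 56.5%

56.5


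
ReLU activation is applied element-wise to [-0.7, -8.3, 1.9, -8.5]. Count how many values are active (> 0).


ReLU(x) = max(0, x) for each element:
ReLU(-0.7) = 0
ReLU(-8.3) = 0
ReLU(1.9) = 1.9
ReLU(-8.5) = 0
Active neurons (>0): 1

1


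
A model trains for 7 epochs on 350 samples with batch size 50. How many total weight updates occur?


Iterations per epoch = 350 / 50 = 7
Total updates = iterations_per_epoch * epochs
= 7 * 7
= 49

49


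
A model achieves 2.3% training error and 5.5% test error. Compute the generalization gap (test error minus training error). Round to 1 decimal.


Generalization gap = test_error - train_error
= 5.5 - 2.3
= 3.2%
A moderate gap.

3.2


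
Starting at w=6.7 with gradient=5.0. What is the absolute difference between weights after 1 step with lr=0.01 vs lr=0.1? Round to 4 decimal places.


With lr=0.01: w_new = 6.7 - 0.01 * 5.0 = 6.65
With lr=0.1: w_new = 6.7 - 0.1 * 5.0 = 6.2
Absolute difference = |6.65 - 6.2|
= 0.4500

0.4500


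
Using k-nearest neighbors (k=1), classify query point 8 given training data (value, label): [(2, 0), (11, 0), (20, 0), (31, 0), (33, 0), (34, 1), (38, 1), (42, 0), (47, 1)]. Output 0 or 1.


Distances from query 8:
Point 11 (class 0): distance = 3
K=1 nearest neighbors: classes = [0]
Votes for class 1: 0 / 1
Majority vote => class 0

0


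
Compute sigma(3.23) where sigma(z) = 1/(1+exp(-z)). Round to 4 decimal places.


sigmoid(z) = 1 / (1 + exp(-z))
exp(-(3.23)) = exp(-3.23) = 0.0396
1 + 0.0396 = 1.0396
1 / 1.0396 = 0.9619

0.9619


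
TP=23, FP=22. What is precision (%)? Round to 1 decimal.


Precision = TP / (TP + FP) * 100
= 23 / (23 + 22)
= 23 / 45
= 0.5111
= 51.1%

51.1


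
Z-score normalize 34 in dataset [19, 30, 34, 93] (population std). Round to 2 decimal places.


Mean = (19 + 30 + 34 + 93) / 4 = 44.0
Variance = sum((x_i - mean)^2) / n = 830.5
Std = sqrt(830.5) = 28.8184
Z = (x - mean) / std
= (34 - 44.0) / 28.8184
= -10.0 / 28.8184
= -0.35

-0.35


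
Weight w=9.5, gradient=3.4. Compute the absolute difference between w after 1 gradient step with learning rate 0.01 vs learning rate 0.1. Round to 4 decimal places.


With lr=0.01: w_new = 9.5 - 0.01 * 3.4 = 9.466
With lr=0.1: w_new = 9.5 - 0.1 * 3.4 = 9.16
Absolute difference = |9.466 - 9.16|
= 0.3060

0.3060


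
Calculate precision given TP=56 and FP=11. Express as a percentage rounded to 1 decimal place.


Precision = TP / (TP + FP) * 100
= 56 / (56 + 11)
= 56 / 67
= 0.8358
= 83.6%

83.6


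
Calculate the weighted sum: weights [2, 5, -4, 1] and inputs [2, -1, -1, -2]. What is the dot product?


Element-wise products:
2 * 2 = 4
5 * -1 = -5
-4 * -1 = 4
1 * -2 = -2
Sum = 4 + -5 + 4 + -2
= 1

1


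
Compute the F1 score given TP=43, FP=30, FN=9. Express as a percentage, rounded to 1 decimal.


Precision = TP / (TP + FP) = 43 / 73 = 0.589
Recall = TP / (TP + FN) = 43 / 52 = 0.8269
F1 = 2 * P * R / (P + R)
= 2 * 0.589 * 0.8269 / (0.589 + 0.8269)
= 0.9742 / 1.416
= 0.688
As percentage: 68.8%

68.8


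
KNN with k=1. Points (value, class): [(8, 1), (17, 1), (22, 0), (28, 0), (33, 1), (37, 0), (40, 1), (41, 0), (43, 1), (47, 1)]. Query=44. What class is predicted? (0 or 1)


Distances from query 44:
Point 43 (class 1): distance = 1
K=1 nearest neighbors: classes = [1]
Votes for class 1: 1 / 1
Majority vote => class 1

1


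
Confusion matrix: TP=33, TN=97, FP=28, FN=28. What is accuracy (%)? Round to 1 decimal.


Accuracy = (TP + TN) / (TP + TN + FP + FN) * 100
= (33 + 97) / (33 + 97 + 28 + 28)
= 130 / 186
= 0.6989
= 69.9%

69.9


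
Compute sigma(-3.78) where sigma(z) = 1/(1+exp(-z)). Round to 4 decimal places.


sigmoid(z) = 1 / (1 + exp(-z))
exp(-(-3.78)) = exp(3.78) = 43.816
1 + 43.816 = 44.816
1 / 44.816 = 0.0223

0.0223


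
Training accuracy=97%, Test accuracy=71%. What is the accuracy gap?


Gap = train_accuracy - test_accuracy
= 97 - 71
= 26%
This large gap strongly indicates overfitting.

26


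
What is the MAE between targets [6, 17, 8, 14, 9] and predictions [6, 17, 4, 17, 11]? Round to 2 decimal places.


Absolute errors: [0, 0, 4, 3, 2]
Sum of absolute errors = 9
MAE = 9 / 5 = 1.80

1.80


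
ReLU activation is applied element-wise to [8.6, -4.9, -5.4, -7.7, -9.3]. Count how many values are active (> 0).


ReLU(x) = max(0, x) for each element:
ReLU(8.6) = 8.6
ReLU(-4.9) = 0
ReLU(-5.4) = 0
ReLU(-7.7) = 0
ReLU(-9.3) = 0
Active neurons (>0): 1

1


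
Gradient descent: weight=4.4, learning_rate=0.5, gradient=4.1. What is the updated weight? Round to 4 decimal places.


w_new = w_old - lr * gradient
= 4.4 - 0.5 * 4.1
= 4.4 - (2.05)
= 2.3500

2.3500


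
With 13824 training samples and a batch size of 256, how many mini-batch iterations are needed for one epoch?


Iterations per epoch = dataset_size / batch_size
= 13824 / 256
= 54

54


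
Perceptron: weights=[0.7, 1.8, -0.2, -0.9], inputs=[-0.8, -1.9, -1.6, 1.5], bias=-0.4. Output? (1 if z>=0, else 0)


z = w . x + b
= 0.7*-0.8 + 1.8*-1.9 + -0.2*-1.6 + -0.9*1.5 + -0.4
= -0.56 + -3.42 + 0.32 + -1.35 + -0.4
= -5.01 + -0.4
= -5.41
Since z = -5.41 < 0, output = 0

0


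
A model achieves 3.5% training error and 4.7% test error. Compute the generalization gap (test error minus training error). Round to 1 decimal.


Generalization gap = test_error - train_error
= 4.7 - 3.5
= 1.2%
A small gap suggests good generalization.

1.2


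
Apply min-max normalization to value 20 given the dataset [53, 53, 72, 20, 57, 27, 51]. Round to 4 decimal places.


Min = 20, Max = 72
Range = 72 - 20 = 52
Scaled = (x - min) / (max - min)
= (20 - 20) / 52
= 0 / 52
= 0.0000

0.0000


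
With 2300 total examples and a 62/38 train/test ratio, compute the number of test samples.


Train samples = 2300 * 62% = 1426
Test samples = 2300 - 1426
= 874

874


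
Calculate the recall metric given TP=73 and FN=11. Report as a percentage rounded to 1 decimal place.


Recall = TP / (TP + FN) * 100
= 73 / (73 + 11)
= 73 / 84
= 0.869
= 86.9%

86.9


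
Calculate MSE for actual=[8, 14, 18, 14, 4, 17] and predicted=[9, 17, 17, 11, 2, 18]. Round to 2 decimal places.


Differences: [-1, -3, 1, 3, 2, -1]
Squared errors: [1, 9, 1, 9, 4, 1]
Sum of squared errors = 25
MSE = 25 / 6 = 4.17

4.17


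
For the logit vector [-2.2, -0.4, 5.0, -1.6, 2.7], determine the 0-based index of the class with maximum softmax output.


Softmax is a monotonic transformation, so it preserves the argmax.
We need to find the index of the maximum logit.
Index 0: -2.2
Index 1: -0.4
Index 2: 5.0
Index 3: -1.6
Index 4: 2.7
Maximum logit = 5.0 at index 2

2


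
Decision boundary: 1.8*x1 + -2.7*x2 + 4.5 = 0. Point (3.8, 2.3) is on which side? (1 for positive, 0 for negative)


Compute 1.8 * 3.8 + -2.7 * 2.3 + 4.5
= 6.84 + -6.21 + 4.5
= 5.13
Since 5.13 >= 0, the point is on the positive side.

1


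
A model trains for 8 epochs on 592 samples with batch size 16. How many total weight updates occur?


Iterations per epoch = 592 / 16 = 37
Total updates = iterations_per_epoch * epochs
= 37 * 8
= 296

296


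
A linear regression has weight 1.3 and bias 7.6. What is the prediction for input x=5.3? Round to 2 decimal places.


y = 1.3 * 5.3 + (7.6)
= 6.89 + (7.6)
= 14.49

14.49


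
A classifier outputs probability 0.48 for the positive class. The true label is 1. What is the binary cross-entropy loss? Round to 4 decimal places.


For y=1: Loss = -log(p)
= -log(0.48)
= -(-0.734)
= 0.7340

0.7340


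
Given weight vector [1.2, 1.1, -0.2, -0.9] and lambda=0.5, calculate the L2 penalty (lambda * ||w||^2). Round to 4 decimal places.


Squaring each weight:
1.2^2 = 1.44
1.1^2 = 1.21
(-0.2)^2 = 0.04
(-0.9)^2 = 0.81
Sum of squares = 3.5
Penalty = 0.5 * 3.5 = 1.7500

1.7500


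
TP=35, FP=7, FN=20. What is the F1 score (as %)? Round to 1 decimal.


Precision = TP / (TP + FP) = 35 / 42 = 0.8333
Recall = TP / (TP + FN) = 35 / 55 = 0.6364
F1 = 2 * P * R / (P + R)
= 2 * 0.8333 * 0.6364 / (0.8333 + 0.6364)
= 1.0606 / 1.4697
= 0.7216
As percentage: 72.2%

72.2


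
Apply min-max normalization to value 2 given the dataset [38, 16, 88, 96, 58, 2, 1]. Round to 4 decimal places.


Min = 1, Max = 96
Range = 96 - 1 = 95
Scaled = (x - min) / (max - min)
= (2 - 1) / 95
= 1 / 95
= 0.0105

0.0105


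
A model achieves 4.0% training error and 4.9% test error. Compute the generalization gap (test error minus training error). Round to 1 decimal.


Generalization gap = test_error - train_error
= 4.9 - 4.0
= 0.9%
A small gap suggests good generalization.

0.9


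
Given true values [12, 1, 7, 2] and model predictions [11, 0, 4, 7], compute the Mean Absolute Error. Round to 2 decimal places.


Absolute errors: [1, 1, 3, 5]
Sum of absolute errors = 10
MAE = 10 / 4 = 2.50

2.50


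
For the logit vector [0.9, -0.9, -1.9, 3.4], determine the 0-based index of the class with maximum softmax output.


Softmax is a monotonic transformation, so it preserves the argmax.
We need to find the index of the maximum logit.
Index 0: 0.9
Index 1: -0.9
Index 2: -1.9
Index 3: 3.4
Maximum logit = 3.4 at index 3

3


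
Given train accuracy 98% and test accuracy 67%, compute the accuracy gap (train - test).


Gap = train_accuracy - test_accuracy
= 98 - 67
= 31%
This large gap strongly indicates overfitting.

31


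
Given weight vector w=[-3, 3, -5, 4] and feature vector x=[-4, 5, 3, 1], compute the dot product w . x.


Element-wise products:
-3 * -4 = 12
3 * 5 = 15
-5 * 3 = -15
4 * 1 = 4
Sum = 12 + 15 + -15 + 4
= 16

16


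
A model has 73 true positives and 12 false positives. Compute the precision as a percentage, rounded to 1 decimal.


Precision = TP / (TP + FP) * 100
= 73 / (73 + 12)
= 73 / 85
= 0.8588
= 85.9%

85.9


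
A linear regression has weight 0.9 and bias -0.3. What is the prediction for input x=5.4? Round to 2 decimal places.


y = 0.9 * 5.4 + (-0.3)
= 4.86 + (-0.3)
= 4.56

4.56


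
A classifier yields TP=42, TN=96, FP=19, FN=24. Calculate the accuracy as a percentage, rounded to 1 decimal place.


Accuracy = (TP + TN) / (TP + TN + FP + FN) * 100
= (42 + 96) / (42 + 96 + 19 + 24)
= 138 / 181
= 0.7624
= 76.2%

76.2


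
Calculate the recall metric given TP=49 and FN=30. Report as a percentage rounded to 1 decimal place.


Recall = TP / (TP + FN) * 100
= 49 / (49 + 30)
= 49 / 79
= 0.6203
= 62.0%

62.0


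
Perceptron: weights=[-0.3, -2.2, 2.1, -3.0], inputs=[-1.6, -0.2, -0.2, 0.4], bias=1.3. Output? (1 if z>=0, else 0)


z = w . x + b
= -0.3*-1.6 + -2.2*-0.2 + 2.1*-0.2 + -3.0*0.4 + 1.3
= 0.48 + 0.44 + -0.42 + -1.2 + 1.3
= -0.7 + 1.3
= 0.6
Since z = 0.6 >= 0, output = 1

1


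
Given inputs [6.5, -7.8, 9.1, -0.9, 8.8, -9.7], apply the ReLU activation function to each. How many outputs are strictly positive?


ReLU(x) = max(0, x) for each element:
ReLU(6.5) = 6.5
ReLU(-7.8) = 0
ReLU(9.1) = 9.1
ReLU(-0.9) = 0
ReLU(8.8) = 8.8
ReLU(-9.7) = 0
Active neurons (>0): 3

3


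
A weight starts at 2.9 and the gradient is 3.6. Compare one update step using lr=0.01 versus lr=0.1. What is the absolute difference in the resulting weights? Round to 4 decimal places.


With lr=0.01: w_new = 2.9 - 0.01 * 3.6 = 2.864
With lr=0.1: w_new = 2.9 - 0.1 * 3.6 = 2.54
Absolute difference = |2.864 - 2.54|
= 0.3240

0.3240


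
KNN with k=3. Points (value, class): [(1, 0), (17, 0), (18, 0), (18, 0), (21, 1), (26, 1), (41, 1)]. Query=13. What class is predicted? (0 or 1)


Distances from query 13:
Point 17 (class 0): distance = 4
Point 18 (class 0): distance = 5
Point 18 (class 0): distance = 5
K=3 nearest neighbors: classes = [0, 0, 0]
Votes for class 1: 0 / 3
Majority vote => class 0

0


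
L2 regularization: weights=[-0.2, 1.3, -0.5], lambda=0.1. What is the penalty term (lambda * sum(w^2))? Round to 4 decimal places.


Squaring each weight:
(-0.2)^2 = 0.04
1.3^2 = 1.69
(-0.5)^2 = 0.25
Sum of squares = 1.98
Penalty = 0.1 * 1.98 = 0.1980

0.1980


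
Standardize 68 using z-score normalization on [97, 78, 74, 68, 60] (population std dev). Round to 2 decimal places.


Mean = (97 + 78 + 74 + 68 + 60) / 5 = 75.4
Variance = sum((x_i - mean)^2) / n = 153.44
Std = sqrt(153.44) = 12.3871
Z = (x - mean) / std
= (68 - 75.4) / 12.3871
= -7.4 / 12.3871
= -0.60

-0.60


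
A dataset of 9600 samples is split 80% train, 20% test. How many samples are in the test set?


Train samples = 9600 * 80% = 7680
Test samples = 9600 - 7680
= 1920

1920


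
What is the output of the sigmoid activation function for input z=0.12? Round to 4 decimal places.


sigmoid(z) = 1 / (1 + exp(-z))
exp(-(0.12)) = exp(-0.12) = 0.8869
1 + 0.8869 = 1.8869
1 / 1.8869 = 0.5300

0.5300


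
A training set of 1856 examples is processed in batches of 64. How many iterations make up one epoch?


Iterations per epoch = dataset_size / batch_size
= 1856 / 64
= 29

29


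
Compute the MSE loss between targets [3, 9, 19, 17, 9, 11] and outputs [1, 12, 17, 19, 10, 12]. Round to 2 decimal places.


Differences: [2, -3, 2, -2, -1, -1]
Squared errors: [4, 9, 4, 4, 1, 1]
Sum of squared errors = 23
MSE = 23 / 6 = 3.83

3.83


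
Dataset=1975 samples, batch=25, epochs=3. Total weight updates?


Iterations per epoch = 1975 / 25 = 79
Total updates = iterations_per_epoch * epochs
= 79 * 3
= 237

237


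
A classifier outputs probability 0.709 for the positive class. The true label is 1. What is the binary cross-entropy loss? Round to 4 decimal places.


For y=1: Loss = -log(p)
= -log(0.709)
= -(-0.3439)
= 0.3439

0.3439


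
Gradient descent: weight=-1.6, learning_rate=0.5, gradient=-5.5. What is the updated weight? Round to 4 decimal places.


w_new = w_old - lr * gradient
= -1.6 - 0.5 * -5.5
= -1.6 - (-2.75)
= 1.1500

1.1500


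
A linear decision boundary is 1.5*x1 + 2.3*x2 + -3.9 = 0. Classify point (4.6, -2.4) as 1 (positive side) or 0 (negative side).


Compute 1.5 * 4.6 + 2.3 * -2.4 + -3.9
= 6.9 + -5.52 + -3.9
= -2.52
Since -2.52 < 0, the point is on the negative side.

0


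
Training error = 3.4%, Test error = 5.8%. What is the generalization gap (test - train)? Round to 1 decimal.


Generalization gap = test_error - train_error
= 5.8 - 3.4
= 2.4%
A moderate gap.

2.4


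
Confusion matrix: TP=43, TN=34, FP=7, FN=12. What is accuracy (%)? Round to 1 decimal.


Accuracy = (TP + TN) / (TP + TN + FP + FN) * 100
= (43 + 34) / (43 + 34 + 7 + 12)
= 77 / 96
= 0.8021
= 80.2%

80.2


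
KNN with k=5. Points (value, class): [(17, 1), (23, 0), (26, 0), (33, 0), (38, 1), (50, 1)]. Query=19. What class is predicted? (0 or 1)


Distances from query 19:
Point 17 (class 1): distance = 2
Point 23 (class 0): distance = 4
Point 26 (class 0): distance = 7
Point 33 (class 0): distance = 14
Point 38 (class 1): distance = 19
K=5 nearest neighbors: classes = [1, 0, 0, 0, 1]
Votes for class 1: 2 / 5
Majority vote => class 0

0


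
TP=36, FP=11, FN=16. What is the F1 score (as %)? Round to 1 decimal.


Precision = TP / (TP + FP) = 36 / 47 = 0.766
Recall = TP / (TP + FN) = 36 / 52 = 0.6923
F1 = 2 * P * R / (P + R)
= 2 * 0.766 * 0.6923 / (0.766 + 0.6923)
= 1.0606 / 1.4583
= 0.7273
As percentage: 72.7%

72.7


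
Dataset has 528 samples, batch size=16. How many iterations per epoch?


Iterations per epoch = dataset_size / batch_size
= 528 / 16
= 33

33


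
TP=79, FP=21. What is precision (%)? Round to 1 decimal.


Precision = TP / (TP + FP) * 100
= 79 / (79 + 21)
= 79 / 100
= 0.79
= 79.0%

79.0


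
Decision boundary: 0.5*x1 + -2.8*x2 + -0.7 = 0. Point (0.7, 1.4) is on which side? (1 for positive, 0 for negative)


Compute 0.5 * 0.7 + -2.8 * 1.4 + -0.7
= 0.35 + -3.92 + -0.7
= -4.27
Since -4.27 < 0, the point is on the negative side.

0


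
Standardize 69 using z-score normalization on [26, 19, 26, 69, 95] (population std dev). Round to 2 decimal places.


Mean = (26 + 19 + 26 + 69 + 95) / 5 = 47.0
Variance = sum((x_i - mean)^2) / n = 890.8
Std = sqrt(890.8) = 29.8463
Z = (x - mean) / std
= (69 - 47.0) / 29.8463
= 22.0 / 29.8463
= 0.74

0.74


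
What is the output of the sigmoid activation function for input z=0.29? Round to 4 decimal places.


sigmoid(z) = 1 / (1 + exp(-z))
exp(-(0.29)) = exp(-0.29) = 0.7483
1 + 0.7483 = 1.7483
1 / 1.7483 = 0.5720

0.5720


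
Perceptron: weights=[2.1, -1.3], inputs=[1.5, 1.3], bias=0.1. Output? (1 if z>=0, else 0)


z = w . x + b
= 2.1*1.5 + -1.3*1.3 + 0.1
= 3.15 + -1.69 + 0.1
= 1.46 + 0.1
= 1.56
Since z = 1.56 >= 0, output = 1

1


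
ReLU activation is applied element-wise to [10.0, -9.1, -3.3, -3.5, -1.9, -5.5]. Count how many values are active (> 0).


ReLU(x) = max(0, x) for each element:
ReLU(10.0) = 10.0
ReLU(-9.1) = 0
ReLU(-3.3) = 0
ReLU(-3.5) = 0
ReLU(-1.9) = 0
ReLU(-5.5) = 0
Active neurons (>0): 1

1


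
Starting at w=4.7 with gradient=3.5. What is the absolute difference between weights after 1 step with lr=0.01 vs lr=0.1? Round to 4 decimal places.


With lr=0.01: w_new = 4.7 - 0.01 * 3.5 = 4.665
With lr=0.1: w_new = 4.7 - 0.1 * 3.5 = 4.35
Absolute difference = |4.665 - 4.35|
= 0.3150

0.3150


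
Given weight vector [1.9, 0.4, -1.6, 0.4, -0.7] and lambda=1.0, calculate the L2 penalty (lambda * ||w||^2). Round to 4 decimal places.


Squaring each weight:
1.9^2 = 3.61
0.4^2 = 0.16
(-1.6)^2 = 2.56
0.4^2 = 0.16
(-0.7)^2 = 0.49
Sum of squares = 6.98
Penalty = 1.0 * 6.98 = 6.9800

6.9800


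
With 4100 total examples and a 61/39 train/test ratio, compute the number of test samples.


Train samples = 4100 * 61% = 2501
Test samples = 4100 - 2501
= 1599

1599


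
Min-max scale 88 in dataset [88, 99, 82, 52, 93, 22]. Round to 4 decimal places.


Min = 22, Max = 99
Range = 99 - 22 = 77
Scaled = (x - min) / (max - min)
= (88 - 22) / 77
= 66 / 77
= 0.8571

0.8571


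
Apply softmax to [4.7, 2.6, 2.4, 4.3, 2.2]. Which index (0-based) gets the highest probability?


Softmax is a monotonic transformation, so it preserves the argmax.
We need to find the index of the maximum logit.
Index 0: 4.7
Index 1: 2.6
Index 2: 2.4
Index 3: 4.3
Index 4: 2.2
Maximum logit = 4.7 at index 0

0


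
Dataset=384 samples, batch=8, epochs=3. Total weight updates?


Iterations per epoch = 384 / 8 = 48
Total updates = iterations_per_epoch * epochs
= 48 * 3
= 144

144


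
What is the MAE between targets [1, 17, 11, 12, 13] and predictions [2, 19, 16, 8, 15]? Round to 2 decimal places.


Absolute errors: [1, 2, 5, 4, 2]
Sum of absolute errors = 14
MAE = 14 / 5 = 2.80

2.80


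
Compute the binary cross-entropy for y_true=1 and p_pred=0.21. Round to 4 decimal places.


For y=1: Loss = -log(p)
= -log(0.21)
= -(-1.5606)
= 1.5606

1.5606


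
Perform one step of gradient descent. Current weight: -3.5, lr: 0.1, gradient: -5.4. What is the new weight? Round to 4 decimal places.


w_new = w_old - lr * gradient
= -3.5 - 0.1 * -5.4
= -3.5 - (-0.54)
= -2.9600

-2.9600


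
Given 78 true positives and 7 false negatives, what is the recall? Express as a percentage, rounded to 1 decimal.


Recall = TP / (TP + FN) * 100
= 78 / (78 + 7)
= 78 / 85
= 0.9176
= 91.8%

91.8


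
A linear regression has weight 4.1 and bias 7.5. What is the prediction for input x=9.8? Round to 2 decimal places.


y = 4.1 * 9.8 + (7.5)
= 40.18 + (7.5)
= 47.68

47.68


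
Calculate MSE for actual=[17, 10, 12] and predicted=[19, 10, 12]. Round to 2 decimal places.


Differences: [-2, 0, 0]
Squared errors: [4, 0, 0]
Sum of squared errors = 4
MSE = 4 / 3 = 1.33

1.33


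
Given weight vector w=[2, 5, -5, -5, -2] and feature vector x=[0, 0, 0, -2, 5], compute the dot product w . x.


Element-wise products:
2 * 0 = 0
5 * 0 = 0
-5 * 0 = 0
-5 * -2 = 10
-2 * 5 = -10
Sum = 0 + 0 + 0 + 10 + -10
= 0

0


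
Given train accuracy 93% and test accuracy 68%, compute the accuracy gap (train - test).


Gap = train_accuracy - test_accuracy
= 93 - 68
= 25%
This large gap strongly indicates overfitting.

25


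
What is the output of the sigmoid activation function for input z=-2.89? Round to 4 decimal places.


sigmoid(z) = 1 / (1 + exp(-z))
exp(-(-2.89)) = exp(2.89) = 17.9933
1 + 17.9933 = 18.9933
1 / 18.9933 = 0.0527

0.0527


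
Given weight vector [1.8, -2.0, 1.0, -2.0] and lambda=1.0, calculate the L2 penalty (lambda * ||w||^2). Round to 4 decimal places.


Squaring each weight:
1.8^2 = 3.24
(-2.0)^2 = 4.0
1.0^2 = 1.0
(-2.0)^2 = 4.0
Sum of squares = 12.24
Penalty = 1.0 * 12.24 = 12.2400

12.2400


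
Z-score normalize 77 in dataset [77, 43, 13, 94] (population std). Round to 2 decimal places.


Mean = (77 + 43 + 13 + 94) / 4 = 56.75
Variance = sum((x_i - mean)^2) / n = 975.1875
Std = sqrt(975.1875) = 31.228
Z = (x - mean) / std
= (77 - 56.75) / 31.228
= 20.25 / 31.228
= 0.65

0.65


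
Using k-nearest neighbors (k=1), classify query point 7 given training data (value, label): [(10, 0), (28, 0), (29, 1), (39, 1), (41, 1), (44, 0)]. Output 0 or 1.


Distances from query 7:
Point 10 (class 0): distance = 3
K=1 nearest neighbors: classes = [0]
Votes for class 1: 0 / 1
Majority vote => class 0

0


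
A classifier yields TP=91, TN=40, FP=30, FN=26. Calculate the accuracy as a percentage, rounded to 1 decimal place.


Accuracy = (TP + TN) / (TP + TN + FP + FN) * 100
= (91 + 40) / (91 + 40 + 30 + 26)
= 131 / 187
= 0.7005
= 70.1%

70.1


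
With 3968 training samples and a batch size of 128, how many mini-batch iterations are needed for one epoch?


Iterations per epoch = dataset_size / batch_size
= 3968 / 128
= 31

31


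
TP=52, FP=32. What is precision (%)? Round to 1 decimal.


Precision = TP / (TP + FP) * 100
= 52 / (52 + 32)
= 52 / 84
= 0.619
= 61.9%

61.9


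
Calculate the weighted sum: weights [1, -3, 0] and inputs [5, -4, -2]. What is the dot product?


Element-wise products:
1 * 5 = 5
-3 * -4 = 12
0 * -2 = 0
Sum = 5 + 12 + 0
= 17

17


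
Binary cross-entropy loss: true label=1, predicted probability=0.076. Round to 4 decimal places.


For y=1: Loss = -log(p)
= -log(0.076)
= -(-2.577)
= 2.5770

2.5770


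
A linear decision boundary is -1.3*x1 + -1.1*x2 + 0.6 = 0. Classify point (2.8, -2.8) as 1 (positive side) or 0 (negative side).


Compute -1.3 * 2.8 + -1.1 * -2.8 + 0.6
= -3.64 + 3.08 + 0.6
= 0.04
Since 0.04 >= 0, the point is on the positive side.

1


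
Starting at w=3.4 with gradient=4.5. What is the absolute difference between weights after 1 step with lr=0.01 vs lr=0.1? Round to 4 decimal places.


With lr=0.01: w_new = 3.4 - 0.01 * 4.5 = 3.355
With lr=0.1: w_new = 3.4 - 0.1 * 4.5 = 2.95
Absolute difference = |3.355 - 2.95|
= 0.4050

0.4050


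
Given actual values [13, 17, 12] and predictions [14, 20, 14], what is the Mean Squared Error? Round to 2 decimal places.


Differences: [-1, -3, -2]
Squared errors: [1, 9, 4]
Sum of squared errors = 14
MSE = 14 / 3 = 4.67

4.67


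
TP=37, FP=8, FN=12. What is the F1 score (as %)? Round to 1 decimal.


Precision = TP / (TP + FP) = 37 / 45 = 0.8222
Recall = TP / (TP + FN) = 37 / 49 = 0.7551
F1 = 2 * P * R / (P + R)
= 2 * 0.8222 * 0.7551 / (0.8222 + 0.7551)
= 1.2417 / 1.5773
= 0.7872
As percentage: 78.7%

78.7


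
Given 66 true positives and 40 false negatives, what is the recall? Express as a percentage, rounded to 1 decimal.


Recall = TP / (TP + FN) * 100
= 66 / (66 + 40)
= 66 / 106
= 0.6226
= 62.3%

62.3


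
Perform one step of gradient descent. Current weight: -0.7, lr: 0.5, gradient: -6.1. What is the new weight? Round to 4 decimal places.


w_new = w_old - lr * gradient
= -0.7 - 0.5 * -6.1
= -0.7 - (-3.05)
= 2.3500

2.3500


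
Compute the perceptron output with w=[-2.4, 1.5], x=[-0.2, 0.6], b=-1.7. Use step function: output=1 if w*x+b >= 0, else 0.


z = w . x + b
= -2.4*-0.2 + 1.5*0.6 + -1.7
= 0.48 + 0.9 + -1.7
= 1.38 + -1.7
= -0.32
Since z = -0.32 < 0, output = 0

0


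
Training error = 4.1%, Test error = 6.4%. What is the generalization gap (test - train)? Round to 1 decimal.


Generalization gap = test_error - train_error
= 6.4 - 4.1
= 2.3%
A moderate gap.

2.3


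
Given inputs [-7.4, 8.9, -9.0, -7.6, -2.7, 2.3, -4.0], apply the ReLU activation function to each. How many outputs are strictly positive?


ReLU(x) = max(0, x) for each element:
ReLU(-7.4) = 0
ReLU(8.9) = 8.9
ReLU(-9.0) = 0
ReLU(-7.6) = 0
ReLU(-2.7) = 0
ReLU(2.3) = 2.3
ReLU(-4.0) = 0
Active neurons (>0): 2

2


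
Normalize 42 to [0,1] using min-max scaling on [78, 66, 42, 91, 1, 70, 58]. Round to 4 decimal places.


Min = 1, Max = 91
Range = 91 - 1 = 90
Scaled = (x - min) / (max - min)
= (42 - 1) / 90
= 41 / 90
= 0.4556

0.4556


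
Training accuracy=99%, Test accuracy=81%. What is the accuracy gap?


Gap = train_accuracy - test_accuracy
= 99 - 81
= 18%
This gap suggests the model is overfitting.

18


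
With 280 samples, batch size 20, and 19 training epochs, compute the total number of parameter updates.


Iterations per epoch = 280 / 20 = 14
Total updates = iterations_per_epoch * epochs
= 14 * 19
= 266

266


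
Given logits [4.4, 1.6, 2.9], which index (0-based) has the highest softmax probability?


Softmax is a monotonic transformation, so it preserves the argmax.
We need to find the index of the maximum logit.
Index 0: 4.4
Index 1: 1.6
Index 2: 2.9
Maximum logit = 4.4 at index 0

0


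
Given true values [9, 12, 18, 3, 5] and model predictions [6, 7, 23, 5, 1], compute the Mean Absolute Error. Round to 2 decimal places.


Absolute errors: [3, 5, 5, 2, 4]
Sum of absolute errors = 19
MAE = 19 / 5 = 3.80

3.80


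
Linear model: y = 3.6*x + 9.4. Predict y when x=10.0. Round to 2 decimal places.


y = 3.6 * 10.0 + (9.4)
= 36.0 + (9.4)
= 45.40

45.40


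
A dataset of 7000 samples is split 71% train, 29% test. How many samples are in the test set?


Train samples = 7000 * 71% = 4970
Test samples = 7000 - 4970
= 2030

2030


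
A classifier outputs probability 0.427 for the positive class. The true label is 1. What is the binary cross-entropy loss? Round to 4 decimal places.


For y=1: Loss = -log(p)
= -log(0.427)
= -(-0.851)
= 0.8510

0.8510


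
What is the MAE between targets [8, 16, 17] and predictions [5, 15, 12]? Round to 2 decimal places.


Absolute errors: [3, 1, 5]
Sum of absolute errors = 9
MAE = 9 / 3 = 3.00

3.00


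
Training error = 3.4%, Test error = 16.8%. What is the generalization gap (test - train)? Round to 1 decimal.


Generalization gap = test_error - train_error
= 16.8 - 3.4
= 13.4%
A large gap suggests overfitting.

13.4


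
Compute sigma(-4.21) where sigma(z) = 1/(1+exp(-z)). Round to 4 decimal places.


sigmoid(z) = 1 / (1 + exp(-z))
exp(-(-4.21)) = exp(4.21) = 67.3565
1 + 67.3565 = 68.3565
1 / 68.3565 = 0.0146

0.0146


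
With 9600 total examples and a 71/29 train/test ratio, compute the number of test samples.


Train samples = 9600 * 71% = 6816
Test samples = 9600 - 6816
= 2784

2784


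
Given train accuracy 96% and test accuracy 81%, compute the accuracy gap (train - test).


Gap = train_accuracy - test_accuracy
= 96 - 81
= 15%
This gap suggests the model is overfitting.

15


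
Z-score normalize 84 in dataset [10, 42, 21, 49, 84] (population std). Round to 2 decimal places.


Mean = (10 + 42 + 21 + 49 + 84) / 5 = 41.2
Variance = sum((x_i - mean)^2) / n = 654.96
Std = sqrt(654.96) = 25.5922
Z = (x - mean) / std
= (84 - 41.2) / 25.5922
= 42.8 / 25.5922
= 1.67

1.67


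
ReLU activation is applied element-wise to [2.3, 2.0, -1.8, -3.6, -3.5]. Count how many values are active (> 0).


ReLU(x) = max(0, x) for each element:
ReLU(2.3) = 2.3
ReLU(2.0) = 2.0
ReLU(-1.8) = 0
ReLU(-3.6) = 0
ReLU(-3.5) = 0
Active neurons (>0): 2

2


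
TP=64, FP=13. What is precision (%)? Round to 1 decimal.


Precision = TP / (TP + FP) * 100
= 64 / (64 + 13)
= 64 / 77
= 0.8312
= 83.1%

83.1


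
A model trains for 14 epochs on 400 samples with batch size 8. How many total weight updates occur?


Iterations per epoch = 400 / 8 = 50
Total updates = iterations_per_epoch * epochs
= 50 * 14
= 700

700


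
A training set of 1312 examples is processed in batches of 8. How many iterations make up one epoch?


Iterations per epoch = dataset_size / batch_size
= 1312 / 8
= 164

164


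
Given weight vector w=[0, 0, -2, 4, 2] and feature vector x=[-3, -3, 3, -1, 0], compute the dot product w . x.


Element-wise products:
0 * -3 = 0
0 * -3 = 0
-2 * 3 = -6
4 * -1 = -4
2 * 0 = 0
Sum = 0 + 0 + -6 + -4 + 0
= -10

-10


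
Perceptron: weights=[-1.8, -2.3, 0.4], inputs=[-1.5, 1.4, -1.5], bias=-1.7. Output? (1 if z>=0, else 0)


z = w . x + b
= -1.8*-1.5 + -2.3*1.4 + 0.4*-1.5 + -1.7
= 2.7 + -3.22 + -0.6 + -1.7
= -1.12 + -1.7
= -2.82
Since z = -2.82 < 0, output = 0

0


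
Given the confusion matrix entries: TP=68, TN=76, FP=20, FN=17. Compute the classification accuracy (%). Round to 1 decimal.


Accuracy = (TP + TN) / (TP + TN + FP + FN) * 100
= (68 + 76) / (68 + 76 + 20 + 17)
= 144 / 181
= 0.7956
= 79.6%

79.6


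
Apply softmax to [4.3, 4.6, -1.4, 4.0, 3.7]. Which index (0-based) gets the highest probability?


Softmax is a monotonic transformation, so it preserves the argmax.
We need to find the index of the maximum logit.
Index 0: 4.3
Index 1: 4.6
Index 2: -1.4
Index 3: 4.0
Index 4: 3.7
Maximum logit = 4.6 at index 1

1


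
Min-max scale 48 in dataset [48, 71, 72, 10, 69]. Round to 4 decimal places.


Min = 10, Max = 72
Range = 72 - 10 = 62
Scaled = (x - min) / (max - min)
= (48 - 10) / 62
= 38 / 62
= 0.6129

0.6129


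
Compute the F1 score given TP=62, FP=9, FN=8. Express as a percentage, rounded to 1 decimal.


Precision = TP / (TP + FP) = 62 / 71 = 0.8732
Recall = TP / (TP + FN) = 62 / 70 = 0.8857
F1 = 2 * P * R / (P + R)
= 2 * 0.8732 * 0.8857 / (0.8732 + 0.8857)
= 1.5469 / 1.759
= 0.8794
As percentage: 87.9%

87.9


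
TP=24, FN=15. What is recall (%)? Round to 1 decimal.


Recall = TP / (TP + FN) * 100
= 24 / (24 + 15)
= 24 / 39
= 0.6154
= 61.5%

61.5


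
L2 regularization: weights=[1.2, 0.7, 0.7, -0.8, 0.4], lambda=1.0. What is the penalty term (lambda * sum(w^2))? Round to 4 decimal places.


Squaring each weight:
1.2^2 = 1.44
0.7^2 = 0.49
0.7^2 = 0.49
(-0.8)^2 = 0.64
0.4^2 = 0.16
Sum of squares = 3.22
Penalty = 1.0 * 3.22 = 3.2200

3.2200


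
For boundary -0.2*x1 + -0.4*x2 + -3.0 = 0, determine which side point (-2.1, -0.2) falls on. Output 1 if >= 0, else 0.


Compute -0.2 * -2.1 + -0.4 * -0.2 + -3.0
= 0.42 + 0.08 + -3.0
= -2.5
Since -2.5 < 0, the point is on the negative side.

0


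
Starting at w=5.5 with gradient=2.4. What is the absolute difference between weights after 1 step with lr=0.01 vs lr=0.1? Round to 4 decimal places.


With lr=0.01: w_new = 5.5 - 0.01 * 2.4 = 5.476
With lr=0.1: w_new = 5.5 - 0.1 * 2.4 = 5.26
Absolute difference = |5.476 - 5.26|
= 0.2160

0.2160


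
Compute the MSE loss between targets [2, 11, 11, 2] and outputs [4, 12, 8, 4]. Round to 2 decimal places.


Differences: [-2, -1, 3, -2]
Squared errors: [4, 1, 9, 4]
Sum of squared errors = 18
MSE = 18 / 4 = 4.50

4.50


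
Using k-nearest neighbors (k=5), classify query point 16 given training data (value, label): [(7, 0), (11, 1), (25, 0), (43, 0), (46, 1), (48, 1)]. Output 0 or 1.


Distances from query 16:
Point 11 (class 1): distance = 5
Point 7 (class 0): distance = 9
Point 25 (class 0): distance = 9
Point 43 (class 0): distance = 27
Point 46 (class 1): distance = 30
K=5 nearest neighbors: classes = [1, 0, 0, 0, 1]
Votes for class 1: 2 / 5
Majority vote => class 0

0


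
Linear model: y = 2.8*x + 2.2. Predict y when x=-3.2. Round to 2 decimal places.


y = 2.8 * -3.2 + (2.2)
= -8.96 + (2.2)
= -6.76

-6.76


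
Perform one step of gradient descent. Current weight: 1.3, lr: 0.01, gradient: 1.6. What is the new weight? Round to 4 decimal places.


w_new = w_old - lr * gradient
= 1.3 - 0.01 * 1.6
= 1.3 - (0.016)
= 1.2840

1.2840


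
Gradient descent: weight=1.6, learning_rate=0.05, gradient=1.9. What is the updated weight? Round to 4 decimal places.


w_new = w_old - lr * gradient
= 1.6 - 0.05 * 1.9
= 1.6 - (0.095)
= 1.5050

1.5050


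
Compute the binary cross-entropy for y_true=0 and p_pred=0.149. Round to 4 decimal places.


For y=0: Loss = -log(1-p)
= -log(1 - 0.149)
= -log(0.851)
= -(-0.1613)
= 0.1613

0.1613


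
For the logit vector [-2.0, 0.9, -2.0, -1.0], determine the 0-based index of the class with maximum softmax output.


Softmax is a monotonic transformation, so it preserves the argmax.
We need to find the index of the maximum logit.
Index 0: -2.0
Index 1: 0.9
Index 2: -2.0
Index 3: -1.0
Maximum logit = 0.9 at index 1

1


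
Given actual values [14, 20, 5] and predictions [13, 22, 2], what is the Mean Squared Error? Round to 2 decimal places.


Differences: [1, -2, 3]
Squared errors: [1, 4, 9]
Sum of squared errors = 14
MSE = 14 / 3 = 4.67

4.67


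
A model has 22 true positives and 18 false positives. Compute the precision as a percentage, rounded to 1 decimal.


Precision = TP / (TP + FP) * 100
= 22 / (22 + 18)
= 22 / 40
= 0.55
= 55.0%

55.0


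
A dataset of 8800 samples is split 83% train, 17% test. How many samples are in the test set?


Train samples = 8800 * 83% = 7304
Test samples = 8800 - 7304
= 1496

1496


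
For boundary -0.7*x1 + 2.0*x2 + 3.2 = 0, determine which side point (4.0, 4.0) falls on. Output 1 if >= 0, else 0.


Compute -0.7 * 4.0 + 2.0 * 4.0 + 3.2
= -2.8 + 8.0 + 3.2
= 8.4
Since 8.4 >= 0, the point is on the positive side.

1


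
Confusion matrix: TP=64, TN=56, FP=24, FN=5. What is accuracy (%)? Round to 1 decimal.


Accuracy = (TP + TN) / (TP + TN + FP + FN) * 100
= (64 + 56) / (64 + 56 + 24 + 5)
= 120 / 149
= 0.8054
= 80.5%

80.5


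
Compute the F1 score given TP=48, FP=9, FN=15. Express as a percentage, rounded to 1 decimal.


Precision = TP / (TP + FP) = 48 / 57 = 0.8421
Recall = TP / (TP + FN) = 48 / 63 = 0.7619
F1 = 2 * P * R / (P + R)
= 2 * 0.8421 * 0.7619 / (0.8421 + 0.7619)
= 1.2832 / 1.604
= 0.8
As percentage: 80.0%

80.0


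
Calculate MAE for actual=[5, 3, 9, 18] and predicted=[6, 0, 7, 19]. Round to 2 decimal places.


Absolute errors: [1, 3, 2, 1]
Sum of absolute errors = 7
MAE = 7 / 4 = 1.75

1.75


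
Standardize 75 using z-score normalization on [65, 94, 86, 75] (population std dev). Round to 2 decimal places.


Mean = (65 + 94 + 86 + 75) / 4 = 80.0
Variance = sum((x_i - mean)^2) / n = 120.5
Std = sqrt(120.5) = 10.9772
Z = (x - mean) / std
= (75 - 80.0) / 10.9772
= -5.0 / 10.9772
= -0.46

-0.46


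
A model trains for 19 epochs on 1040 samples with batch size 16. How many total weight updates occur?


Iterations per epoch = 1040 / 16 = 65
Total updates = iterations_per_epoch * epochs
= 65 * 19
= 1235

1235


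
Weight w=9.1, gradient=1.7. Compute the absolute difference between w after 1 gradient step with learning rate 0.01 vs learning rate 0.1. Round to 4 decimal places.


With lr=0.01: w_new = 9.1 - 0.01 * 1.7 = 9.083
With lr=0.1: w_new = 9.1 - 0.1 * 1.7 = 8.93
Absolute difference = |9.083 - 8.93|
= 0.1530

0.1530


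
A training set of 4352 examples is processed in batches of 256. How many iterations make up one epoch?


Iterations per epoch = dataset_size / batch_size
= 4352 / 256
= 17

17


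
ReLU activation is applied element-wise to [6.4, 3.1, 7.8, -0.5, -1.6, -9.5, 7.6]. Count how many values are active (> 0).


ReLU(x) = max(0, x) for each element:
ReLU(6.4) = 6.4
ReLU(3.1) = 3.1
ReLU(7.8) = 7.8
ReLU(-0.5) = 0
ReLU(-1.6) = 0
ReLU(-9.5) = 0
ReLU(7.6) = 7.6
Active neurons (>0): 4

4


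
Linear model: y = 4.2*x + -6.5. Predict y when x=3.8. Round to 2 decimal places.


y = 4.2 * 3.8 + (-6.5)
= 15.96 + (-6.5)
= 9.46

9.46


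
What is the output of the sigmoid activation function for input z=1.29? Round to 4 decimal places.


sigmoid(z) = 1 / (1 + exp(-z))
exp(-(1.29)) = exp(-1.29) = 0.2753
1 + 0.2753 = 1.2753
1 / 1.2753 = 0.7841

0.7841


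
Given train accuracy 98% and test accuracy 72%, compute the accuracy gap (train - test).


Gap = train_accuracy - test_accuracy
= 98 - 72
= 26%
This large gap strongly indicates overfitting.

26


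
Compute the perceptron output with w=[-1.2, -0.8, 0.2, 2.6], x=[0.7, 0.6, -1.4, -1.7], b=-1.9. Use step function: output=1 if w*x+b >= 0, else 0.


z = w . x + b
= -1.2*0.7 + -0.8*0.6 + 0.2*-1.4 + 2.6*-1.7 + -1.9
= -0.84 + -0.48 + -0.28 + -4.42 + -1.9
= -6.02 + -1.9
= -7.92
Since z = -7.92 < 0, output = 0

0


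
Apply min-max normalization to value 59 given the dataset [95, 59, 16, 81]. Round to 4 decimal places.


Min = 16, Max = 95
Range = 95 - 16 = 79
Scaled = (x - min) / (max - min)
= (59 - 16) / 79
= 43 / 79
= 0.5443

0.5443


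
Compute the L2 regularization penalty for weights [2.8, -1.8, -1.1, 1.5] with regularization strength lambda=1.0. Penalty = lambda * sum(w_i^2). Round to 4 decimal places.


Squaring each weight:
2.8^2 = 7.84
(-1.8)^2 = 3.24
(-1.1)^2 = 1.21
1.5^2 = 2.25
Sum of squares = 14.54
Penalty = 1.0 * 14.54 = 14.5400

14.5400


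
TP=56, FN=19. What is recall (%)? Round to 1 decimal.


Recall = TP / (TP + FN) * 100
= 56 / (56 + 19)
= 56 / 75
= 0.7467
= 74.7%

74.7


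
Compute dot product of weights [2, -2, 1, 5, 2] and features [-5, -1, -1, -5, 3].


Element-wise products:
2 * -5 = -10
-2 * -1 = 2
1 * -1 = -1
5 * -5 = -25
2 * 3 = 6
Sum = -10 + 2 + -1 + -25 + 6
= -28

-28
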